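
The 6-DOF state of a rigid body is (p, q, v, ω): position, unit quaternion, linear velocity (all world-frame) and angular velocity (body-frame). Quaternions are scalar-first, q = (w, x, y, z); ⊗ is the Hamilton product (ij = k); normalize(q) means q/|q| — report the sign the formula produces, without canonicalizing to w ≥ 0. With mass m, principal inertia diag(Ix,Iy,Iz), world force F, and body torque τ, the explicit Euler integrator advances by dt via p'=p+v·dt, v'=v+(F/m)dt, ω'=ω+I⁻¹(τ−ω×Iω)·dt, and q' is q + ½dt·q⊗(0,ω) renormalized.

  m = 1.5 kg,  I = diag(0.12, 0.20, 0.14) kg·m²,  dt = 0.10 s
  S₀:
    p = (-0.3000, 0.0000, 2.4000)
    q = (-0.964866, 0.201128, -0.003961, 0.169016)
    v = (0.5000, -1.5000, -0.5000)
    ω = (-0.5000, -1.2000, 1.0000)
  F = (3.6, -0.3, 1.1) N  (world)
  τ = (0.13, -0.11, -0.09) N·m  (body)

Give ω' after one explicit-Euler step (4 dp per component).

ω×(Iω) gyroscopic = (0.0720, 0.0100, 0.0480)
α = I⁻¹(τ − ω×Iω) = (0.4833, -0.6000, -0.9857)
ω' = ω + α·dt = (-0.4517, -1.2600, 0.9014)

ω' = (-0.4517, -1.2600, 0.9014)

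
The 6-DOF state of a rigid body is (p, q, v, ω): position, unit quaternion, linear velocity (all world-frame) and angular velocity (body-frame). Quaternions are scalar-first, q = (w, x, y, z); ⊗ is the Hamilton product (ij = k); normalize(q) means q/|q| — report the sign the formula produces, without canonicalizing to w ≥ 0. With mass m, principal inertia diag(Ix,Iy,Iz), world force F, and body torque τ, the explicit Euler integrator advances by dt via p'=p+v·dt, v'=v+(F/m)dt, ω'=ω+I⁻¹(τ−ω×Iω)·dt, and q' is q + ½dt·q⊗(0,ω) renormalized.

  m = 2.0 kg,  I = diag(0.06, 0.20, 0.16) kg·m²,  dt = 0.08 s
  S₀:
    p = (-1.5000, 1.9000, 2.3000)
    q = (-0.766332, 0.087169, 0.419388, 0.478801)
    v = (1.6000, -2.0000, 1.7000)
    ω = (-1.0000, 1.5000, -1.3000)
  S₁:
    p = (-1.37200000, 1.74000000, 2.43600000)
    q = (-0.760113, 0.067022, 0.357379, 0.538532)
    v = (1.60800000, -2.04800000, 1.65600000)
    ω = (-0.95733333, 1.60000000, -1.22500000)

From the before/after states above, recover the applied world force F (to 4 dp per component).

F = (0.2000, -1.2000, -1.1000)

Δv = v₁−v₀ = (0.00800000, -0.04800000, -0.04400000)
F = m·Δv/dt = (0.2000, -1.2000, -1.1000)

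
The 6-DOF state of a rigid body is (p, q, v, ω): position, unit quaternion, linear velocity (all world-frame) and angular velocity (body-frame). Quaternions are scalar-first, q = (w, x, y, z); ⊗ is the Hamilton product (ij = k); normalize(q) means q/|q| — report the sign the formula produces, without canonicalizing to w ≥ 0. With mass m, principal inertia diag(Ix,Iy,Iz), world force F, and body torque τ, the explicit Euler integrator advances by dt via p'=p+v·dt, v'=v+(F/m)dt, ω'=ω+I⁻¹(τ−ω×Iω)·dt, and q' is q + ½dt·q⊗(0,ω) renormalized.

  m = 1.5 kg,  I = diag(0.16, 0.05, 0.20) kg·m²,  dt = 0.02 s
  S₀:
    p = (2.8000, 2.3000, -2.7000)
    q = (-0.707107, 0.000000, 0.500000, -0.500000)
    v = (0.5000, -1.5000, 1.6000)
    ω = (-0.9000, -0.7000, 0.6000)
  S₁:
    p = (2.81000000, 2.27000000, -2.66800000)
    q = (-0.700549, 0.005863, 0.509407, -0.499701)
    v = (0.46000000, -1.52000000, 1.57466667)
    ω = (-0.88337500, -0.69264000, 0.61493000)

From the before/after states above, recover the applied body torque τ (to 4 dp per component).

ω₁ − ω₀ = (0.01662500, 0.00736000, 0.01493000)
precession coupling = (-0.0630, 0.0216, -0.0693)
applied torque τ = (0.0700, 0.0400, 0.0800)

τ = (0.0700, 0.0400, 0.0800)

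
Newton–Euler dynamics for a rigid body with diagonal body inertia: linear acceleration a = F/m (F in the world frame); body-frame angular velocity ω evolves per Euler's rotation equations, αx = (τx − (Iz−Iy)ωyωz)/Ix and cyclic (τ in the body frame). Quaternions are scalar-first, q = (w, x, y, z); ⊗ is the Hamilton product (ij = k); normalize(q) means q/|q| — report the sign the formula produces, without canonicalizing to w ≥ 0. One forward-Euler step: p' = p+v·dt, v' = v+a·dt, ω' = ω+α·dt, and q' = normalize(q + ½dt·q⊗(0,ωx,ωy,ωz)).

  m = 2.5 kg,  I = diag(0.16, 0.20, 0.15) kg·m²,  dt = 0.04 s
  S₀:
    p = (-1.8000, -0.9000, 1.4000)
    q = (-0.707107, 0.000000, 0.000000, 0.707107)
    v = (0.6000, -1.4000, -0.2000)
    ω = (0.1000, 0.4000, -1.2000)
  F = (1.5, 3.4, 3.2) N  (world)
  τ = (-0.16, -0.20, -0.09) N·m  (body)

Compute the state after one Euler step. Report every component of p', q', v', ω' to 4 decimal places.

p' = (-1.7760, -0.9560, 1.3920)
q' = (-0.6899, -0.0071, -0.0042, 0.7238)
v' = (0.6240, -1.3456, -0.1488)
ω' = (0.0540, 0.3602, -1.2244)

α = I⁻¹(τ − ω×Iω) = (-1.1500, -0.9940, -0.6107)
new body rate ω' = (0.0540, 0.3602, -1.2244)
Hamilton product q⊗(0,ω) = (0.8485284, -0.3535535, -0.2121321, 0.8485284)
updated quaternion q' = (-0.6899, -0.0071, -0.0042, 0.7238)
a = (0.6000, 1.3600, 1.2800)
p + v·dt = (-1.7760, -0.9560, 1.3920)
v + (F/m)dt = (0.6240, -1.3456, -0.1488)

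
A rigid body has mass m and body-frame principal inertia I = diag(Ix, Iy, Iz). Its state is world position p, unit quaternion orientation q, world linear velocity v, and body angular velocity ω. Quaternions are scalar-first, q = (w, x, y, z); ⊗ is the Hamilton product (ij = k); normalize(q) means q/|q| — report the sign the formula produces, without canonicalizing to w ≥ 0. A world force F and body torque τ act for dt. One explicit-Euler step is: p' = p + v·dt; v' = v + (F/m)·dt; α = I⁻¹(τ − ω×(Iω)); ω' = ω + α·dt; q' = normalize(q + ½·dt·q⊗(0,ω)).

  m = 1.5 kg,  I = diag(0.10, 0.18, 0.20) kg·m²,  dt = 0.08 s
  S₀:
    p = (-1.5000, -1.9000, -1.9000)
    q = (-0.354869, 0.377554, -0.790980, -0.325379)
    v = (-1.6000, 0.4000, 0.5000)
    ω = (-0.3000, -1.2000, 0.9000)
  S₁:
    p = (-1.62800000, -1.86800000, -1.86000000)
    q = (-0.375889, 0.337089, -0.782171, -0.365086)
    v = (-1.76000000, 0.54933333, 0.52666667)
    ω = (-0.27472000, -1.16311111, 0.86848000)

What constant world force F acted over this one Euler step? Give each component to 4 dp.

F = (-3.0000, 2.8000, 0.5000)

Δv = v₁−v₀ = (-0.16000000, 0.14933333, 0.02666667)
F = m·Δv/dt = (-3.0000, 2.8000, 0.5000)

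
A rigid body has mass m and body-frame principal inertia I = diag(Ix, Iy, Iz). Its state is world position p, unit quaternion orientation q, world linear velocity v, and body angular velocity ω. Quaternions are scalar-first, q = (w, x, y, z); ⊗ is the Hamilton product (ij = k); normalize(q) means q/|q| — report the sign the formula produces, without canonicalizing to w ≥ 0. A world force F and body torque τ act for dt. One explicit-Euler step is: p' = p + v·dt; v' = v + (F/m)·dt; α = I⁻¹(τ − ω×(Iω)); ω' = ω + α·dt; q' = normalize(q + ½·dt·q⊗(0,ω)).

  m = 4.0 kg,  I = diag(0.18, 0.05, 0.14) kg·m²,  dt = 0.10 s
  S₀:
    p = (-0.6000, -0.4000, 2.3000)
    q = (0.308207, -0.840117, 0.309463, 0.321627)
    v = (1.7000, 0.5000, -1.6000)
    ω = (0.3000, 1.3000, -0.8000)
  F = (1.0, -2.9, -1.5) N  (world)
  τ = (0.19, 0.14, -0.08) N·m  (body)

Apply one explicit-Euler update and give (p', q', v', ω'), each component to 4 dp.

gyro term ω×Iω = (-0.0936, -0.0096, -0.0507)
α = I⁻¹(τ − ω×Iω) = (1.5756, 2.9920, -0.2093)
ω' = ω + α·dt = (0.4576, 1.5992, -0.8209)
q⊗(0,ω) = (0.1070348, -0.5732234, -0.1749364, -1.4315566)
updated quaternion q' = (0.3126, -0.8662, 0.2998, 0.2493)
p' = p + v·dt = (-0.4300, -0.3500, 2.1400)
new velocity v' = (1.7250, 0.4275, -1.6375)

p' = (-0.4300, -0.3500, 2.1400)
q' = (0.3126, -0.8662, 0.2998, 0.2493)
v' = (1.7250, 0.4275, -1.6375)
ω' = (0.4576, 1.5992, -0.8209)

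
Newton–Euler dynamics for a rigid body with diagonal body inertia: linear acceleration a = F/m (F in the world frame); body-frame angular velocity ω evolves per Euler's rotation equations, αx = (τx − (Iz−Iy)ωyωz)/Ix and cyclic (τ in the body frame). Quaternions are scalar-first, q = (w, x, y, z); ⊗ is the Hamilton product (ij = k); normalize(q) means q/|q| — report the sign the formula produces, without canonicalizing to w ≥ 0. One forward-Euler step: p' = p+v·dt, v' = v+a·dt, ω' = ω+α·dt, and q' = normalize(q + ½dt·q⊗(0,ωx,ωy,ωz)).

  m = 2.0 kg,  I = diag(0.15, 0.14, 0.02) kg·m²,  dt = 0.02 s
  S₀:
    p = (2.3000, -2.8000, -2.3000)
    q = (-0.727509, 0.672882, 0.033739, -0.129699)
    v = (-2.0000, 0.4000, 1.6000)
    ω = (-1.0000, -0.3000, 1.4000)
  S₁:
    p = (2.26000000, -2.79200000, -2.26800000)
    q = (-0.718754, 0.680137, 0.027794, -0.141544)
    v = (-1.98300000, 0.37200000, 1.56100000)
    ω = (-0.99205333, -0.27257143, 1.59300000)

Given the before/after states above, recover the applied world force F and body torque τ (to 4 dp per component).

F = (1.7000, -2.8000, -3.9000)
τ = (0.1100, 0.0100, 0.1900)

Δv = v₁−v₀ = (0.01700000, -0.02800000, -0.03900000)
applied force F = (1.7000, -2.8000, -3.9000)
Δω = ω₁−ω₀ = (0.00794667, 0.02742857, 0.19300000)
ω₀×(Iω₀) = (0.0504, -0.1820, -0.0030)
applied torque τ = (0.1100, 0.0100, 0.1900)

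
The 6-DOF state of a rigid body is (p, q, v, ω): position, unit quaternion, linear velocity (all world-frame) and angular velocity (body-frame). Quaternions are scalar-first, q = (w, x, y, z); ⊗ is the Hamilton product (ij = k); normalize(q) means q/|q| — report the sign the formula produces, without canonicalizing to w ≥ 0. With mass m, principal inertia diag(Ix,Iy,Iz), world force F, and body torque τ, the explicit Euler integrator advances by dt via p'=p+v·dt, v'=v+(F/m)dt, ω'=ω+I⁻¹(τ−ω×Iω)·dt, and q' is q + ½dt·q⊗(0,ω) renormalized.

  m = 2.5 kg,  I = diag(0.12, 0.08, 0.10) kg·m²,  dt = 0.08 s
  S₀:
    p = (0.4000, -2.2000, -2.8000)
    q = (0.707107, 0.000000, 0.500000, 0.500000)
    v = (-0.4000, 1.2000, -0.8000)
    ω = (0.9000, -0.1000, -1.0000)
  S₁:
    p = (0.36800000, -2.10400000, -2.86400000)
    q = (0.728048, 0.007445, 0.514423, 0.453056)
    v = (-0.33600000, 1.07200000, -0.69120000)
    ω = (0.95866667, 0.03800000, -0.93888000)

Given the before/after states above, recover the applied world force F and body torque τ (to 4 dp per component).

F = (2.0000, -4.0000, 3.4000)
τ = (0.0900, 0.1200, 0.0800)

ω₁ − ω₀ = (0.05866667, 0.13800000, 0.06112000)
ω₀×(Iω₀) = (0.0020, -0.0180, 0.0036)
applied torque τ = (0.0900, 0.1200, 0.0800)
velocity change Δv = (0.06400000, -0.12800000, 0.10880000)
m·(v₁−v₀)/dt = (2.0000, -4.0000, 3.4000)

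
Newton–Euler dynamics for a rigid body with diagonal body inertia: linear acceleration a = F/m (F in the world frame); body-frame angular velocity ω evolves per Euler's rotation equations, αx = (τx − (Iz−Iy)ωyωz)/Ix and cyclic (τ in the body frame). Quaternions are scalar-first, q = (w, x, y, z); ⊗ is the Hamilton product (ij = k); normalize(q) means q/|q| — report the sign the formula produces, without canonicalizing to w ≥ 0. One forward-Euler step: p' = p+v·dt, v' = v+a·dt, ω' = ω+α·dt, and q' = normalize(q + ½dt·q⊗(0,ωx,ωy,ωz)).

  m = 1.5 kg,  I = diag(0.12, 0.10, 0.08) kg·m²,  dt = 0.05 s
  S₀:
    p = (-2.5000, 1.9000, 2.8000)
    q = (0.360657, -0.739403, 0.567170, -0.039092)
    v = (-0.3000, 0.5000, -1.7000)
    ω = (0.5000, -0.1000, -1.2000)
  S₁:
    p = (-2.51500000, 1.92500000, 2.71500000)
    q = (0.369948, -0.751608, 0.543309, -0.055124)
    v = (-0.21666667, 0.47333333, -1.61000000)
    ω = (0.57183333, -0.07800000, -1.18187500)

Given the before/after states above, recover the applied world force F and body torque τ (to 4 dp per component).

Δω = ω₁−ω₀ = (0.07183333, 0.02200000, 0.01812500)
ω₀×(Iω₀) = (-0.0024, -0.0240, 0.0010)
τ = I·(Δω/dt) + ω₀×(Iω₀) = (0.1700, 0.0200, 0.0300)
velocity change Δv = (0.08333333, -0.02666667, 0.09000000)
applied force F = (2.5000, -0.8000, 2.7000)

F = (2.5000, -0.8000, 2.7000)
τ = (0.1700, 0.0200, 0.0300)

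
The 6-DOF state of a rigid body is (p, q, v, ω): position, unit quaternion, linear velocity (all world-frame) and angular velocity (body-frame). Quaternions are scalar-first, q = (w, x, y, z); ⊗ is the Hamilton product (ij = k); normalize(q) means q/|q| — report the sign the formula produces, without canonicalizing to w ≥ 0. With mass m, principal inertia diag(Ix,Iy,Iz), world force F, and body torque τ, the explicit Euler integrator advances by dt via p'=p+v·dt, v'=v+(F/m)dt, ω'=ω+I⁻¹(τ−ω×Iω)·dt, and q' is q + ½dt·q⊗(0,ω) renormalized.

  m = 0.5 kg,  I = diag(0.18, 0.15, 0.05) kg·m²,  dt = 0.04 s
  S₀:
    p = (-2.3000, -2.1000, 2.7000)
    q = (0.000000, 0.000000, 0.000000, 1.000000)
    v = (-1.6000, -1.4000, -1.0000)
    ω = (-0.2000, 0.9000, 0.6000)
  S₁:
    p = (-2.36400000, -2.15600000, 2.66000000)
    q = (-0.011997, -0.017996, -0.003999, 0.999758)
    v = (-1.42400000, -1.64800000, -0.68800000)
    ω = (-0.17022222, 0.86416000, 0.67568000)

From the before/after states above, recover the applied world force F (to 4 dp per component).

F = (2.2000, -3.1000, 3.9000)

velocity change Δv = (0.17600000, -0.24800000, 0.31200000)
applied force F = (2.2000, -3.1000, 3.9000)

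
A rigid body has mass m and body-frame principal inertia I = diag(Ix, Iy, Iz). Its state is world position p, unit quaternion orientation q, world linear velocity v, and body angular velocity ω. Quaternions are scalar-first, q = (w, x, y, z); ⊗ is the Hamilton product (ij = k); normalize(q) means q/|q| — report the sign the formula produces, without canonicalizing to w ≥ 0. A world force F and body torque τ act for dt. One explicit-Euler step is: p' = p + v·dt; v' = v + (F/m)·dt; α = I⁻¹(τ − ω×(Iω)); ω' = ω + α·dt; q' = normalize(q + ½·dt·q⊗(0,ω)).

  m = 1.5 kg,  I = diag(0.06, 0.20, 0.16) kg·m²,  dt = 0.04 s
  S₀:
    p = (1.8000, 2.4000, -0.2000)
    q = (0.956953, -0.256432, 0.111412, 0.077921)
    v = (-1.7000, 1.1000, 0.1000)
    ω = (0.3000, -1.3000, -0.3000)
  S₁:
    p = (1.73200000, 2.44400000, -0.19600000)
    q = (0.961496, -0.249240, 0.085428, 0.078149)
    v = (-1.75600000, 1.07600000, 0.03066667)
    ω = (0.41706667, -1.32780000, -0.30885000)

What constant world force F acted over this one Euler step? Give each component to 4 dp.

velocity change Δv = (-0.05600000, -0.02400000, -0.06933333)
applied force F = (-2.1000, -0.9000, -2.6000)

F = (-2.1000, -0.9000, -2.6000)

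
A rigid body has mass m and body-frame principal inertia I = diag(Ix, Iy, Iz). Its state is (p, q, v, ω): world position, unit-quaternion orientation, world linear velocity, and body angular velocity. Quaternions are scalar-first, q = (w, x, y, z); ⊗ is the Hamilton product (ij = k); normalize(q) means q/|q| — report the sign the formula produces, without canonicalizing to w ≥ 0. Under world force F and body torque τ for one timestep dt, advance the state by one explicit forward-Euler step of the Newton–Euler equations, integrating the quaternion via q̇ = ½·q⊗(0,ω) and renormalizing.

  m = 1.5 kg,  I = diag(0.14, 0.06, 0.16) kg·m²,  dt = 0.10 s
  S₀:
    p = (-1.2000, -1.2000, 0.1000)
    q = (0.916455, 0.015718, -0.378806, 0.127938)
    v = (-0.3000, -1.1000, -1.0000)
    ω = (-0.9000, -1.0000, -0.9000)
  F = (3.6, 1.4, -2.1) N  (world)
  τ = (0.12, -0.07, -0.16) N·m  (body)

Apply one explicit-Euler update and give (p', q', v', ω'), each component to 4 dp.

p' = (-1.2300, -1.3100, 0.0000)
q' = (0.9010, -0.0021, -0.4283, 0.0686)
v' = (-0.0600, -1.0067, -1.1400)
ω' = (-0.8786, -1.0897, -0.9550)

ω×(Iω) gyroscopic = (0.0900, -0.0162, -0.0720)
angular accel α = (0.2143, -0.8967, -0.5500)
ω' = ω + α·dt = (-0.8786, -1.0897, -0.9550)
Hamilton product q⊗(0,ω) = (-0.2495156, -0.3559461, -1.0174530, -1.1814529)
q + ½dt·q⊗(0,ω), renormalized = (0.9010, -0.0021, -0.4283, 0.0686)
linear accel F/m = (2.4000, 0.9333, -1.4000)
new position p' = (-1.2300, -1.3100, 0.0000)
new velocity v' = (-0.0600, -1.0067, -1.1400)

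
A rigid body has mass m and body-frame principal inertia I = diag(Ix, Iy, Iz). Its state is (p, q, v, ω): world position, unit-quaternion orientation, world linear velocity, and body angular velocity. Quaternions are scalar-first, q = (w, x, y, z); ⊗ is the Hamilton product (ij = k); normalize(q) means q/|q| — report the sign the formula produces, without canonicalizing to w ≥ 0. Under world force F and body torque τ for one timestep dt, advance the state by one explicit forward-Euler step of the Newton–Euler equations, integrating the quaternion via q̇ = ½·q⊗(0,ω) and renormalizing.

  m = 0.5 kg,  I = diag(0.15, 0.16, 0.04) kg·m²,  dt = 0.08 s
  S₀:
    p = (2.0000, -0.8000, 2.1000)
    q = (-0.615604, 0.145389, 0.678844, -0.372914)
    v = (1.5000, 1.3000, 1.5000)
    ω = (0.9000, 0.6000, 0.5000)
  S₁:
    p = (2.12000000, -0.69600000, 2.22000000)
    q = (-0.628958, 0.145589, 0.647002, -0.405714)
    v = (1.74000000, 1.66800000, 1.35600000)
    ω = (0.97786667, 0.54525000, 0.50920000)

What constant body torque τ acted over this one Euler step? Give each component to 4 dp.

τ = (0.1100, -0.0600, 0.0100)

rate change Δω = (0.07786667, -0.05475000, 0.00920000)
precession coupling = (-0.0360, 0.0495, 0.0054)
applied torque τ = (0.1100, -0.0600, 0.0100)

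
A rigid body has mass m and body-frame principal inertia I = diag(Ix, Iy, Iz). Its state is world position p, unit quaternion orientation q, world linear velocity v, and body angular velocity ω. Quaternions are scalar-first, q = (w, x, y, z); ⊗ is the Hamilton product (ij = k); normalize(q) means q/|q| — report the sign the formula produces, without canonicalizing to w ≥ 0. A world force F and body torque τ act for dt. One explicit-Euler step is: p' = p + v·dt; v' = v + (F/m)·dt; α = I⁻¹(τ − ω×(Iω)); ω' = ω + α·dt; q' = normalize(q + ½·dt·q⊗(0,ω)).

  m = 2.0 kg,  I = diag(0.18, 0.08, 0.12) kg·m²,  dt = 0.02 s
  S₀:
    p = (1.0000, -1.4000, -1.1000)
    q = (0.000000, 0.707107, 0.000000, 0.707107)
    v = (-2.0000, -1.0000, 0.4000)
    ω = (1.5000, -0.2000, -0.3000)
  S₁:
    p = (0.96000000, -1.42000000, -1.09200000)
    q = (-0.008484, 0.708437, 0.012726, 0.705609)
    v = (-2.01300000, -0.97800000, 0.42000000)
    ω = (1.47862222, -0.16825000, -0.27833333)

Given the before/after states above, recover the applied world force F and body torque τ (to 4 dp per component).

F = (-1.3000, 2.2000, 2.0000)
τ = (-0.1900, 0.1000, 0.1600)

v₁ − v₀ = (-0.01300000, 0.02200000, 0.02000000)
F = m·Δv/dt = (-1.3000, 2.2000, 2.0000)
rate change Δω = (-0.02137778, 0.03175000, 0.02166667)
ω₀×(Iω₀) = (0.0024, -0.0270, 0.0300)
τ = I·(Δω/dt) + ω₀×(Iω₀) = (-0.1900, 0.1000, 0.1600)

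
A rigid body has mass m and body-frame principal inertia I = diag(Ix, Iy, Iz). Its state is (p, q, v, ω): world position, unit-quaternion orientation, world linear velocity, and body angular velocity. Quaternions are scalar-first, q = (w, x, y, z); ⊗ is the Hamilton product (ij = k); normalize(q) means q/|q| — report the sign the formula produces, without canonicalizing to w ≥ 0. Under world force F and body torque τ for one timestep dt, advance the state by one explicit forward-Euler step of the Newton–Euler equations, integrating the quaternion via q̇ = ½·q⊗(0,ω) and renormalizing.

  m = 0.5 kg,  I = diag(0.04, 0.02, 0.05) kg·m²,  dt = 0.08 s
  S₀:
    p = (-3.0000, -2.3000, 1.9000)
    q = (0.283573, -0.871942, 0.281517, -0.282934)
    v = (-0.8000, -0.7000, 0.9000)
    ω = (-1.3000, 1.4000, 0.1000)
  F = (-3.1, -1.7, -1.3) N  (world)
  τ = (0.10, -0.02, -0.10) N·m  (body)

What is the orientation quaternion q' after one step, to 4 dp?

q' = (0.2229, -0.8672, 0.3147, -0.3151)

2q̇ = q⊗(0,ω) = (-1.4993550, 0.0556144, 0.8520106, -0.8263894)
q + ½dt·q⊗(0,ω), renormalized = (0.2229, -0.8672, 0.3147, -0.3151)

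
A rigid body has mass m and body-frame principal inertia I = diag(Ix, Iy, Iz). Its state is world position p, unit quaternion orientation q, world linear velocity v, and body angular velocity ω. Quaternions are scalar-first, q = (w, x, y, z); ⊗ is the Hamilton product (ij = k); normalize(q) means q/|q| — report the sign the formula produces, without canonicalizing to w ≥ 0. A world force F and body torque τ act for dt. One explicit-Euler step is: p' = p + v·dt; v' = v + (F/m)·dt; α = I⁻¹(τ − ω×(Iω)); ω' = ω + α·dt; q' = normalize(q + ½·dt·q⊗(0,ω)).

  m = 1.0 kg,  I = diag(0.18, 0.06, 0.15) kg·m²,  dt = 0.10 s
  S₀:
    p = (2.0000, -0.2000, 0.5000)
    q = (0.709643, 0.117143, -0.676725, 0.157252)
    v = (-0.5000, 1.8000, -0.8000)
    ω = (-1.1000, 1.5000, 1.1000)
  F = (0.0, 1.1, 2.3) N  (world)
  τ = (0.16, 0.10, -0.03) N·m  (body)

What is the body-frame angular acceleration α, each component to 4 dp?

ω×(Iω) gyroscopic = (0.1485, -0.0363, 0.1980)
angular accel α = (0.0639, 2.2717, -1.5200)

α = (0.0639, 2.2717, -1.5200)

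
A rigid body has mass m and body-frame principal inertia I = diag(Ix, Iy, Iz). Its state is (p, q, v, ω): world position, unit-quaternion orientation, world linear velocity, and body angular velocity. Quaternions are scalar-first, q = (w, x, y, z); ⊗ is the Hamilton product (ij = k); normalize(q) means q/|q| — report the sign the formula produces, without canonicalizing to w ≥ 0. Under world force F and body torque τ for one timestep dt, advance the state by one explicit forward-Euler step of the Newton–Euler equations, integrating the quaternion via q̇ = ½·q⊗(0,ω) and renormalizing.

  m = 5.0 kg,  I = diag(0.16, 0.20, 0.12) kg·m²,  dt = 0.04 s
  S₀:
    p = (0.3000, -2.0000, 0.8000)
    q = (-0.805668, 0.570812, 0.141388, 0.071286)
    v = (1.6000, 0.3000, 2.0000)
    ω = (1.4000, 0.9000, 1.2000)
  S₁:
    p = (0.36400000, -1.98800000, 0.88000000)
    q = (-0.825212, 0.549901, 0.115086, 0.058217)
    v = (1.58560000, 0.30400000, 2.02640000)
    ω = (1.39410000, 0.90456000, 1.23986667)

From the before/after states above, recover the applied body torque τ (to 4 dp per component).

τ = (-0.1100, 0.0900, 0.1700)

rate change Δω = (-0.00590000, 0.00456000, 0.03986667)
precession coupling = (-0.0864, 0.0672, 0.0504)
I·α + gyro = (-0.1100, 0.0900, 0.1700)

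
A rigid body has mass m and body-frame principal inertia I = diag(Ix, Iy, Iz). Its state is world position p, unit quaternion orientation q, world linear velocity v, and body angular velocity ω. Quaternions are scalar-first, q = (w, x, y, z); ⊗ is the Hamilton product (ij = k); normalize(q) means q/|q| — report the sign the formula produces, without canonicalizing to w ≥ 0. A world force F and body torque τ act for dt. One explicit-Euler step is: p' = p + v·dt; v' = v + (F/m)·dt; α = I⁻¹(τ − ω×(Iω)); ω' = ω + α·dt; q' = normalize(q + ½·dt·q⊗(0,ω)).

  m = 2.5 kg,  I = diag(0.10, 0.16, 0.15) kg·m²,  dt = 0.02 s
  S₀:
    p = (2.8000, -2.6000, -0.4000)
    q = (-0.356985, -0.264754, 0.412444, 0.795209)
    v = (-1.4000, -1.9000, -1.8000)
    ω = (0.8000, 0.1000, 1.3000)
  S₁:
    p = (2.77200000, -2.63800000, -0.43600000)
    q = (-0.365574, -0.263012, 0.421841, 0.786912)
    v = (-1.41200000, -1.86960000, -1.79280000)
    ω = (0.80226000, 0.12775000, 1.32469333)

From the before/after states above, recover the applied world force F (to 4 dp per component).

F = (-1.5000, 3.8000, 0.9000)

v₁ − v₀ = (-0.01200000, 0.03040000, 0.00720000)
applied force F = (-1.5000, 3.8000, 0.9000)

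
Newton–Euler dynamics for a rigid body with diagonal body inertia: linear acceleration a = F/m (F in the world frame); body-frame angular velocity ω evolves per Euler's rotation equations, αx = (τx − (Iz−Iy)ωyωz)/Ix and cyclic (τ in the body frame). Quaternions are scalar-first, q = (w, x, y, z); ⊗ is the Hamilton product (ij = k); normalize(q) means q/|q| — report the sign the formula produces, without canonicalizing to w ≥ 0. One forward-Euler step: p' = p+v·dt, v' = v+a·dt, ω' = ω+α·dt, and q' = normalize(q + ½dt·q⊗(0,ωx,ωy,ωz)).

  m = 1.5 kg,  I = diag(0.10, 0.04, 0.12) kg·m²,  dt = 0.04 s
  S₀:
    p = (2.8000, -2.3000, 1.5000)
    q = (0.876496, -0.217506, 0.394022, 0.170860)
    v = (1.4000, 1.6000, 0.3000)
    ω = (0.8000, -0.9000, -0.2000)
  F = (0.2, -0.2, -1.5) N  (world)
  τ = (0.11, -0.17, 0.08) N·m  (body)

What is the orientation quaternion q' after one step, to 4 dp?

q' = (0.8875, -0.2019, 0.3800, 0.1649)

Hamilton product q⊗(0,ω) = (0.5627966, 0.7761664, -0.6956596, -0.2947614)
updated quaternion q' = (0.8875, -0.2019, 0.3800, 0.1649)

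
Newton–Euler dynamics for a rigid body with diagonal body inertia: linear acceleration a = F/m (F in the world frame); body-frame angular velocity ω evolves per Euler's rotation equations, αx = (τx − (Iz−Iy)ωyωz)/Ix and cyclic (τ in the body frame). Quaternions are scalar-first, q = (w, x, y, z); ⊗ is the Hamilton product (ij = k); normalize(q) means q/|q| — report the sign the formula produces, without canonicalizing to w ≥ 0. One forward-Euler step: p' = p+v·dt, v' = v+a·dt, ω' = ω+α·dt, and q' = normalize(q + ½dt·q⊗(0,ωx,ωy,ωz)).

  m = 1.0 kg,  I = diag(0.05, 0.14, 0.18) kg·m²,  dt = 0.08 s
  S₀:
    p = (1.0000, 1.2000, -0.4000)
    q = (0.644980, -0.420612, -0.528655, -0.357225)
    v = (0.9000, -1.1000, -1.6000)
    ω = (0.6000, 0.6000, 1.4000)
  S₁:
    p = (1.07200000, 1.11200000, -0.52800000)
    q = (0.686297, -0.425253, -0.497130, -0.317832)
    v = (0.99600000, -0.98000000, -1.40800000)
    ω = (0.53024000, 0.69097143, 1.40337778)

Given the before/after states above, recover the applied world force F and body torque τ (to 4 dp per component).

Δv = v₁−v₀ = (0.09600000, 0.12000000, 0.19200000)
F = m·Δv/dt = (1.2000, 1.5000, 2.4000)
rate change Δω = (-0.06976000, 0.09097143, 0.00337778)
gyro term ω₀×Iω₀ = (0.0336, -0.1092, 0.0324)
I·α + gyro = (-0.0100, 0.0500, 0.0400)

F = (1.2000, 1.5000, 2.4000)
τ = (-0.0100, 0.0500, 0.0400)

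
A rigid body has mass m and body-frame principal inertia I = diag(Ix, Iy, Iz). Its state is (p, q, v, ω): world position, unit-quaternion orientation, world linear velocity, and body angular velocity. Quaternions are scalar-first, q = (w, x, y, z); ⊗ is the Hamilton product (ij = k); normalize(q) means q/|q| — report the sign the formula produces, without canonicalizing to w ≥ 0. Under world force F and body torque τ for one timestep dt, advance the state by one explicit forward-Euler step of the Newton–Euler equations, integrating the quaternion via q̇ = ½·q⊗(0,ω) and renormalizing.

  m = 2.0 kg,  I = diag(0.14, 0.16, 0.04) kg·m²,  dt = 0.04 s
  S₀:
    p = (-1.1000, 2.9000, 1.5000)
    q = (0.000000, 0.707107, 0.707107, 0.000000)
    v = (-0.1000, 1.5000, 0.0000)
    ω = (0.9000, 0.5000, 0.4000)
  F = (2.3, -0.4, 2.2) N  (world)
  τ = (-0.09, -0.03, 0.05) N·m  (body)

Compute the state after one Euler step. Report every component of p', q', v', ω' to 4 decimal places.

p + v·dt = (-1.1040, 2.9600, 1.5000)
v' = v + a·dt = (-0.0540, 1.4920, 0.0440)
ω×(Iω) gyroscopic = (-0.0240, 0.0360, 0.0090)
(τ − ω×Iω)/I = (-0.4714, -0.4125, 1.0250)
new body rate ω' = (0.8811, 0.4835, 0.4410)
q⊗(0,ω) = (-0.9899498, 0.2828428, -0.2828428, -0.2828428)
q' = normalize(q + ½dt·q⊗(0,ω)) = (-0.0198, 0.7126, 0.7013, -0.0057)

p' = (-1.1040, 2.9600, 1.5000)
q' = (-0.0198, 0.7126, 0.7013, -0.0057)
v' = (-0.0540, 1.4920, 0.0440)
ω' = (0.8811, 0.4835, 0.4410)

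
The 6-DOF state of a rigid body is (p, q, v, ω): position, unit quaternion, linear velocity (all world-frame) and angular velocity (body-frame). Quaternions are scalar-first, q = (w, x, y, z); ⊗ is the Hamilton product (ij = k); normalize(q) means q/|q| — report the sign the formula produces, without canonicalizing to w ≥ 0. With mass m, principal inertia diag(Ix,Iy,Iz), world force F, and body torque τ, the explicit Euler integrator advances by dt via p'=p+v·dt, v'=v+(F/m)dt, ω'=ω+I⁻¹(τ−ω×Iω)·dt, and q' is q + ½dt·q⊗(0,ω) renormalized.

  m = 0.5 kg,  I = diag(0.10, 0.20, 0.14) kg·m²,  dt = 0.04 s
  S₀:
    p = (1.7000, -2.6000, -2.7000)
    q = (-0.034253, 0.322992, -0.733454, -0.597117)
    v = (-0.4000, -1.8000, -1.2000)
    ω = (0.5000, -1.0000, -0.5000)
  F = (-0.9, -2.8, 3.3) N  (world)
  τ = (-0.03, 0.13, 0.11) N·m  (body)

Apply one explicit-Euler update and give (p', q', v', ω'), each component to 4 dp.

p + v·dt = (1.6840, -2.6720, -2.7480)
new velocity v' = (-0.4720, -2.0240, -0.9360)
precession coupling ω×(Iω) = (-0.0300, 0.0100, -0.0500)
α = I⁻¹(τ − ω×Iω) = (0.0000, 0.6000, 1.1429)
new body rate ω' = (0.5000, -0.9760, -0.4543)
2q̇ = q⊗(0,ω) = (-1.1935085, -0.2475165, -0.1028095, 0.0608615)
q' = normalize(q + ½dt·q⊗(0,ω)) = (-0.0581, 0.3179, -0.7353, -0.5957)

p' = (1.6840, -2.6720, -2.7480)
q' = (-0.0581, 0.3179, -0.7353, -0.5957)
v' = (-0.4720, -2.0240, -0.9360)
ω' = (0.5000, -0.9760, -0.4543)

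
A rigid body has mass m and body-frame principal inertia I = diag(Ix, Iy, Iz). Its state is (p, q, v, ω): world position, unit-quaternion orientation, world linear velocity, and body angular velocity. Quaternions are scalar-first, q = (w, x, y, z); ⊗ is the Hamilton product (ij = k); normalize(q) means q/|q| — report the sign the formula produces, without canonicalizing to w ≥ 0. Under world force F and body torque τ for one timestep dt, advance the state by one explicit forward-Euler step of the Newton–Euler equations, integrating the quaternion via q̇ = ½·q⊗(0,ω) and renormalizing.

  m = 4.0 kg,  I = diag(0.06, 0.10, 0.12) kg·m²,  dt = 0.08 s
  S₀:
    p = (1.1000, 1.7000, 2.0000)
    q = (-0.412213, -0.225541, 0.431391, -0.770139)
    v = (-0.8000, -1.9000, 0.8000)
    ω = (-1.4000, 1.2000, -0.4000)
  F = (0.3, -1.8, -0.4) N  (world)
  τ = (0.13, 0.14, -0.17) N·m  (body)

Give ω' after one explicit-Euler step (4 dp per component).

gyro term ω×Iω = (-0.0096, -0.0336, -0.0672)
α = I⁻¹(τ − ω×Iω) = (2.3267, 1.7360, -0.8567)
ω + α·dt = (-1.2139, 1.3389, -0.4685)

ω' = (-1.2139, 1.3389, -0.4685)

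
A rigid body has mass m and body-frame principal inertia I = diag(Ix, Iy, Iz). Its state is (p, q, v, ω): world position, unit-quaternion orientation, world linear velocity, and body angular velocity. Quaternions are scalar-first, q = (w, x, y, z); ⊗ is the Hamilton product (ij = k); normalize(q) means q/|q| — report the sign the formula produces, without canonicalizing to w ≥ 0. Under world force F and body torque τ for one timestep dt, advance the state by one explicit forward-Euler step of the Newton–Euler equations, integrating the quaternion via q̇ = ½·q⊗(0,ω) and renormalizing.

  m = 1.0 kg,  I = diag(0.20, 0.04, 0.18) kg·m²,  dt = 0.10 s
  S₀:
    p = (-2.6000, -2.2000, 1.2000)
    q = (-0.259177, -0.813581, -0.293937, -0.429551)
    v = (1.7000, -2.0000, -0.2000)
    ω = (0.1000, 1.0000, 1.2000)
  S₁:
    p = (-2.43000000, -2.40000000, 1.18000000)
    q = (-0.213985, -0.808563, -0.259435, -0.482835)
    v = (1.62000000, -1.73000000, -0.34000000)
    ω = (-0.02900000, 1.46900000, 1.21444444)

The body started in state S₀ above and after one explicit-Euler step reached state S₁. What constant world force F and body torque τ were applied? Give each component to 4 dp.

ω₁ − ω₀ = (-0.12900000, 0.46900000, 0.01444444)
precession coupling = (0.1680, 0.0024, -0.0160)
I·α + gyro = (-0.0900, 0.1900, 0.0100)
Δv = v₁−v₀ = (-0.08000000, 0.27000000, -0.14000000)
applied force F = (-0.8000, 2.7000, -1.4000)

F = (-0.8000, 2.7000, -1.4000)
τ = (-0.0900, 0.1900, 0.0100)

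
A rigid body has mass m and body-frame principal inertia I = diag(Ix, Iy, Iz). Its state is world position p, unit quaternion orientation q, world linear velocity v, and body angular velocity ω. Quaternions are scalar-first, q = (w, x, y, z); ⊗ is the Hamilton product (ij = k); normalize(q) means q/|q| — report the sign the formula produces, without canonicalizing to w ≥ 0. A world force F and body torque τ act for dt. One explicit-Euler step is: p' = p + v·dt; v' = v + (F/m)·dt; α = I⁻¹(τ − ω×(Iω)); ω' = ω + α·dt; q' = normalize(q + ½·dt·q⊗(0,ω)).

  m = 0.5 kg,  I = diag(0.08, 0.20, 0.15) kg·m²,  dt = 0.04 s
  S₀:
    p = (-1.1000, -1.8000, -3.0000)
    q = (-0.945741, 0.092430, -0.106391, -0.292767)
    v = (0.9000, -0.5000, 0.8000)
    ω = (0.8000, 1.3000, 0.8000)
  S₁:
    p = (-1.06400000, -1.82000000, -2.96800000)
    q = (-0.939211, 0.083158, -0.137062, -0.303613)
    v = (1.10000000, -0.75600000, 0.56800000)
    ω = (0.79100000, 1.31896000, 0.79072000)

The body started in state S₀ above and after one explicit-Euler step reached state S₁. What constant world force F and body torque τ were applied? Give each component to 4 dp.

v₁ − v₀ = (0.20000000, -0.25600000, -0.23200000)
F = m·Δv/dt = (2.5000, -3.2000, -2.9000)
rate change Δω = (-0.00900000, 0.01896000, -0.00928000)
precession coupling = (-0.0520, -0.0448, 0.1248)
I·α + gyro = (-0.0700, 0.0500, 0.0900)

F = (2.5000, -3.2000, -2.9000)
τ = (-0.0700, 0.0500, 0.0900)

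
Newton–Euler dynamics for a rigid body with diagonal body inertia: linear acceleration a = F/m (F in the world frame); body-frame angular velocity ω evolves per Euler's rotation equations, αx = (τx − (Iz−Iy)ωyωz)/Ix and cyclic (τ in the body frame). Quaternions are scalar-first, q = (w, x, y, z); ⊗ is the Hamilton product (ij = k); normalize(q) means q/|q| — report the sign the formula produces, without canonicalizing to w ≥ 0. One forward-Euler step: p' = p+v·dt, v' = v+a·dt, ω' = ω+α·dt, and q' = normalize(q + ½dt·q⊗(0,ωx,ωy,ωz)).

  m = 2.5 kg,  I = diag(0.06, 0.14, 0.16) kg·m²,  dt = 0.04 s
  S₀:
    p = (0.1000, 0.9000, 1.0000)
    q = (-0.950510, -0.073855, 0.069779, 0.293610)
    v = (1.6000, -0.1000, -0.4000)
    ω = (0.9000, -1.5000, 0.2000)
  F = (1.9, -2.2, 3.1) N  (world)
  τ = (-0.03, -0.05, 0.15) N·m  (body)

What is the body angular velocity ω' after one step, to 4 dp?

ω' = (0.8840, -1.5091, 0.2645)

angular accel α = (-0.4000, -0.2286, 1.6125)
ω + α·dt = (0.8840, -1.5091, 0.2645)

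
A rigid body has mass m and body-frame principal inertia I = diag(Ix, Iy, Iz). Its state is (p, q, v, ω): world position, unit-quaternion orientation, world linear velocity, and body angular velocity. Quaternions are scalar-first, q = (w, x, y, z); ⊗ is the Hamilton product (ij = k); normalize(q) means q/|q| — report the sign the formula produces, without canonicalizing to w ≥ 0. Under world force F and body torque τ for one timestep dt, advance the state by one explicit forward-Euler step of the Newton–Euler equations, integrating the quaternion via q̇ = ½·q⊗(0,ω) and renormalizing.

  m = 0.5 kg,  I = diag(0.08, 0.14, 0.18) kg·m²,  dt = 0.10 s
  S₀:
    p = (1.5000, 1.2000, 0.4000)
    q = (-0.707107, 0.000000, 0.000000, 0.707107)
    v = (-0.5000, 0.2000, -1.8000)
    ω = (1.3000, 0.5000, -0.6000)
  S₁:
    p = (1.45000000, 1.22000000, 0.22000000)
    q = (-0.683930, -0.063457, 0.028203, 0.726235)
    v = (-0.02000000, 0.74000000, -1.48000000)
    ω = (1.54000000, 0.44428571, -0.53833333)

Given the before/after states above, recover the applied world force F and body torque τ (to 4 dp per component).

velocity change Δv = (0.48000000, 0.54000000, 0.32000000)
applied force F = (2.4000, 2.7000, 1.6000)
ω₁ − ω₀ = (0.24000000, -0.05571429, 0.06166667)
τ = I·(Δω/dt) + ω₀×(Iω₀) = (0.1800, 0.0000, 0.1500)

F = (2.4000, 2.7000, 1.6000)
τ = (0.1800, 0.0000, 0.1500)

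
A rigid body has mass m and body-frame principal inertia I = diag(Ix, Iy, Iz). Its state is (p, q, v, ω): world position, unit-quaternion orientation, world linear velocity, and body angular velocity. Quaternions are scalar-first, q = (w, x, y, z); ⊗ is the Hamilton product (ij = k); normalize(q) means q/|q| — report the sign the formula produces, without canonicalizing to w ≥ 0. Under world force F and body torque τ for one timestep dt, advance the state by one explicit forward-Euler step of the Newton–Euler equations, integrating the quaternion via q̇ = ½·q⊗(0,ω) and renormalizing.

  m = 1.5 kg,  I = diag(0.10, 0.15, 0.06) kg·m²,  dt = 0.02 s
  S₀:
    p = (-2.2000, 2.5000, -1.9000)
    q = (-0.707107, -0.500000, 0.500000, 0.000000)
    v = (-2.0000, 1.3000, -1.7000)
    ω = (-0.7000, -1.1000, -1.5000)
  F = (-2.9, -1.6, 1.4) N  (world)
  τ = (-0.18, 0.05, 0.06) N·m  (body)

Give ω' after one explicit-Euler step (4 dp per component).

ω' = (-0.7063, -1.0989, -1.4928)

gyro term ω×Iω = (-0.1485, 0.0420, 0.0385)
angular accel α = (-0.3150, 0.0533, 0.3583)
ω + α·dt = (-0.7063, -1.0989, -1.4928)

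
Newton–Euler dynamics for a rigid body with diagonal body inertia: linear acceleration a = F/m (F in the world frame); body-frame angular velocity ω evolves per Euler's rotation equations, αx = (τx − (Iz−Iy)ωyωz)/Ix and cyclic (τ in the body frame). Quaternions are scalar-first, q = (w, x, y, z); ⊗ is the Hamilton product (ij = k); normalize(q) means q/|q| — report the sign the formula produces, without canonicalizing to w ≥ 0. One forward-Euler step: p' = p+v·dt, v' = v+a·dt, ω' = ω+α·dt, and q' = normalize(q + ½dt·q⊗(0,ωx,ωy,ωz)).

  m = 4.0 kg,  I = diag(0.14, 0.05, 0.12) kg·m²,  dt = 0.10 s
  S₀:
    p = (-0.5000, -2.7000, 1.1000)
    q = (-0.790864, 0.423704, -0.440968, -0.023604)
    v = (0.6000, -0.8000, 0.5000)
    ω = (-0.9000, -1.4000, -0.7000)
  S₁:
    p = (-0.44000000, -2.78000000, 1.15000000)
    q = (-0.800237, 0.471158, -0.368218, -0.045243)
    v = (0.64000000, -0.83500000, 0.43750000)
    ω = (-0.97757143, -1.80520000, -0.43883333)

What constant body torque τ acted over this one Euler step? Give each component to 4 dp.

τ = (-0.0400, -0.1900, 0.2000)

Δω = ω₁−ω₀ = (-0.07757143, -0.40520000, 0.26116667)
ω₀×(Iω₀) = (0.0686, 0.0126, -0.1134)
applied torque τ = (-0.0400, -0.1900, 0.2000)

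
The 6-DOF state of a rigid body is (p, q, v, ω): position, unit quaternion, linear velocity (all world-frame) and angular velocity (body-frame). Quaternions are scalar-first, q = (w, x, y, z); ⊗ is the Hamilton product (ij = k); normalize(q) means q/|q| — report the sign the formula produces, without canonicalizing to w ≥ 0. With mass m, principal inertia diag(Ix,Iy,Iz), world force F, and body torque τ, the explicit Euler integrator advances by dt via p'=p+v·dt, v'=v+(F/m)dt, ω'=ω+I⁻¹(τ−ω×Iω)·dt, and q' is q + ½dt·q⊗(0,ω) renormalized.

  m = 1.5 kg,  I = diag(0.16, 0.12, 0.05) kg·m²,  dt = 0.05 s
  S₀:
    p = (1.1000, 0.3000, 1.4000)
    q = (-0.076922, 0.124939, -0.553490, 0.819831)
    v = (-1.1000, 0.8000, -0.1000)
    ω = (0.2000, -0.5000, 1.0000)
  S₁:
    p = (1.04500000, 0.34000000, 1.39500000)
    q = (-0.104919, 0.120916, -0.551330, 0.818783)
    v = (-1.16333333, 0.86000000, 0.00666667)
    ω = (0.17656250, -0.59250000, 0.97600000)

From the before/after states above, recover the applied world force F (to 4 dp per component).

v₁ − v₀ = (-0.06333333, 0.06000000, 0.10666667)
F = m·Δv/dt = (-1.9000, 1.8000, 3.2000)

F = (-1.9000, 1.8000, 3.2000)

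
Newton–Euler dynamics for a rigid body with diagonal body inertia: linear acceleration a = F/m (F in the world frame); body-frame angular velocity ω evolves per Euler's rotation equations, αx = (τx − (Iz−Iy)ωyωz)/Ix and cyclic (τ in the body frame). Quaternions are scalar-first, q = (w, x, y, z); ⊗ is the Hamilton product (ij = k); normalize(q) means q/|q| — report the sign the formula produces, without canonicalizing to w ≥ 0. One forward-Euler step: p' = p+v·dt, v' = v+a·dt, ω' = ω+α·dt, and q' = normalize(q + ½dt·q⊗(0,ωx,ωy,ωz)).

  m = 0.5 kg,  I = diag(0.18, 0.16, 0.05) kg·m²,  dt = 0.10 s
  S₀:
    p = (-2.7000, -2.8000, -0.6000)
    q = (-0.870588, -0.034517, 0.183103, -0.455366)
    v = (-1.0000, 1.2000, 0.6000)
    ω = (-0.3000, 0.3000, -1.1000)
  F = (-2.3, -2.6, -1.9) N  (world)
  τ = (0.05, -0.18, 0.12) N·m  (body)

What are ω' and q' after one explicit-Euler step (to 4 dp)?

ω' = (-0.2924, 0.1607, -0.8636)
q' = (-0.8973, -0.0247, 0.1747, -0.4046)

(τ − ω×Iω)/I = (0.0761, -1.3931, 2.3640)
new body rate ω' = (-0.2924, 0.1607, -0.8636)
2q̇ = q⊗(0,ω) = (-0.5661886, 0.1963729, -0.1625353, 1.0022226)
updated quaternion q' = (-0.8973, -0.0247, 0.1747, -0.4046)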